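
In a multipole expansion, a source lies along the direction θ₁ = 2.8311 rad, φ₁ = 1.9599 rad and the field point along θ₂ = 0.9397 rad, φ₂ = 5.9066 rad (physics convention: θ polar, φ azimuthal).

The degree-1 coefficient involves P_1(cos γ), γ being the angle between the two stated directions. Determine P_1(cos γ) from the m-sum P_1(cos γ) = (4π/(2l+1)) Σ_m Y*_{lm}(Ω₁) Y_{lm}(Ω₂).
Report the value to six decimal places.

-0.732773

Term-by-term m-sum for l=1 (normalisation 4π/3 = 4.188790):
  term(m=-1) = -0.020406+0.021227i   from Y*(Ω₁)=-0.040044+0.097668i, Y(Ω₂)=+0.259399+0.102581i
  term(m=+0) = -0.134124-0.000000i   from Y*(Ω₁)=-0.465239-0.000000i, Y(Ω₂)=+0.288290+0.000000i
  term(m=+1) = -0.020406-0.021227i   from Y*(Ω₁)=+0.040044+0.097668i, Y(Ω₂)=-0.259399+0.102581i
Total Σ_m = -0.174937+0.000000i. Multiply by 4.188790: -0.732773+0.000000i. P_1(cos γ) = -0.732773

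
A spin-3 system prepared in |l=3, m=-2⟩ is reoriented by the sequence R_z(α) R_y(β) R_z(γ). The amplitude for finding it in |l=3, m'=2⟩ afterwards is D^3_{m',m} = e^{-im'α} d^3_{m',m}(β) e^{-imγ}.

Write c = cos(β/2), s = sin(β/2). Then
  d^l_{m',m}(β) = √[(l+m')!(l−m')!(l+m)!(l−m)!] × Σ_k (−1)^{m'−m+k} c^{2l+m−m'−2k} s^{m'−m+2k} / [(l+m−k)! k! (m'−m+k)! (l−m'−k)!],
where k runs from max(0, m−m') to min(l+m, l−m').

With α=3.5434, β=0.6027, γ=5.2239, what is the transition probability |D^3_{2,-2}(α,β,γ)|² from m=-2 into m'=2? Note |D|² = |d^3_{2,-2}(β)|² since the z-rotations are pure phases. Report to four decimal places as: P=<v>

P=0.0012

First d^3_{2,-2}(β=0.6027), then the phase factors e^{-i(2)α} and e^{-i(-2)γ}:
With c≡cos(β/2)=0.954937 and s≡sin(β/2)=0.296810, N=[120·1·1·120]^{1/2}=120.000000
k∈{0,1} keeps every argument non-negative
  k=0: (−1)^4·120.0000/(24)·0.9549^2·0.2968^4 = +0.035386
  k=1: (−1)^5·120.0000/(120)·0.9549^0·0.2968^6 = -0.000684
d^3_{2,-2}(0.6027) = +0.035386 -0.000684 = +0.034702
|D^3_{2,-2}|² = |d^3_{2,-2}(β)|² = (+0.034702)² = 0.001204 (the z-rotation phases have unit modulus)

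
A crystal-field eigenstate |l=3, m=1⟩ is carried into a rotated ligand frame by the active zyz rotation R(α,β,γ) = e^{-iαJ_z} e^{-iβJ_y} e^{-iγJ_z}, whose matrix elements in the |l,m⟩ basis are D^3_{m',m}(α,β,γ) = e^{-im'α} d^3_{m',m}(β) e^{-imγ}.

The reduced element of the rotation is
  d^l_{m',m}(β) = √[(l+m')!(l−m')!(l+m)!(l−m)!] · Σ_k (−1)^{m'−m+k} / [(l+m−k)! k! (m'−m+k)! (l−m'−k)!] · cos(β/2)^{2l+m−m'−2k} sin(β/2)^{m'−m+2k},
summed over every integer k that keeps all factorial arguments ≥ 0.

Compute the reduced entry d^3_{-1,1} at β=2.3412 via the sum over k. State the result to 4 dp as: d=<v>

d^3_{-1,1}(β=2.3412) via the finite sum:
With c≡cos(β/2)=0.389599 and s≡sin(β/2)=0.920985, N=[2·24·24·2]^{1/2}=48.000000
k: max(0,(1)−(-1))=2 … min(3+(1),3−(-1))=4
  k=2: (−1)^0·48.0000/(8)·0.3896^4·0.9210^2 = +0.117254
  k=3: (−1)^1·48.0000/(6)·0.3896^2·0.9210^4 = -0.873646
  k=4: (−1)^2·48.0000/(48)·0.3896^0·0.9210^6 = +0.610259
d^3_{-1,1}(2.3412) = +0.117254 -0.873646 +0.610259 = -0.146133

d=-0.1461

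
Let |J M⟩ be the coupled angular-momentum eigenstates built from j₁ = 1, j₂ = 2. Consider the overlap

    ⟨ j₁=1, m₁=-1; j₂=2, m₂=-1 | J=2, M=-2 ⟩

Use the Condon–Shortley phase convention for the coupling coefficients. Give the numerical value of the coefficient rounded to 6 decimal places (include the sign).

-0.577350  (= −√(1/3))

√[5·1!1!3!/6! · 0!2!1!3!0!4!] = √(12)
  +(−1)^1/∏(1,0,1,0,0,3)! = -1/6  (running -1/6)
⟨..|..⟩ = √(12)·(-1/6) = -0.577350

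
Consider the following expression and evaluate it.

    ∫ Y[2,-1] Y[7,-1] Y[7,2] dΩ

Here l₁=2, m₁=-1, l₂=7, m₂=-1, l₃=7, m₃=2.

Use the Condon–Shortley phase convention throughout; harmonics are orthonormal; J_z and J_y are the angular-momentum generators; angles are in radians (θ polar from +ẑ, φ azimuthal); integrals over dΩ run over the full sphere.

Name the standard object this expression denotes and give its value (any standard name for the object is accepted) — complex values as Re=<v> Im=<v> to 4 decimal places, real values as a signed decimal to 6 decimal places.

Gaunt coefficient, +0.077064

This is a Gaunt coefficient — the integral of a triple product of spherical harmonics over the sphere.
m-sum 0 ✓  L=16 even ✓  5≤7≤9 ✓
Π(2lᵢ+1) = 5×15×15 = 1125
triangle coeff Δ(2,7,7) = 1/185640
Σ_t [0,2]: t=0:+1/2419200 t=1:−1/518400 t=2:+1/2419200 = -1/907200
(3j)²=56/3315 [(2 7 7; 0 0 0)], sign=+1
Σ_t [1,2]: t=1:−1/1209600 t=2:+1/1935360 = -1/3225600
(3j)²=243/61880 [(2 7 7; -1 -1 2)], sign=+1
⇒ 4πI² = 3645/48841
I = (+1)√(3645/48841/(4π)) = 0.07706400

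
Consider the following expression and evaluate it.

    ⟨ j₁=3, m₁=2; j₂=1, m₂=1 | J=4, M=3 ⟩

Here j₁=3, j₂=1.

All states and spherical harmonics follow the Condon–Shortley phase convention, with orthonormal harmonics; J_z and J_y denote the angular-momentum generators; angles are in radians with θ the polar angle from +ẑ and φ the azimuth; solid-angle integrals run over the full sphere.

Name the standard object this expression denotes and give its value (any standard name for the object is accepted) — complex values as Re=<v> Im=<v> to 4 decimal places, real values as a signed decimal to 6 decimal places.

This is a Clebsch–Gordan (vector-coupling) coefficient.
triangle: 0!·6!·2!/9! = 1440/362880
(j±m)!: 5!·1!·2!·0!·7!·1! = 1209600
prefactor² = (2J+1)·Δ·N² = 43200
  k=0: +1/(0!·0!·1!·2!·5!·0!) = 1/240
Σ = 1/240  ⇒  CG² = 43200·(1/240)² = 3/4
CG = +√(3/4) = +0.866025

Clebsch–Gordan coefficient, +√(3/4) ≈ +0.866025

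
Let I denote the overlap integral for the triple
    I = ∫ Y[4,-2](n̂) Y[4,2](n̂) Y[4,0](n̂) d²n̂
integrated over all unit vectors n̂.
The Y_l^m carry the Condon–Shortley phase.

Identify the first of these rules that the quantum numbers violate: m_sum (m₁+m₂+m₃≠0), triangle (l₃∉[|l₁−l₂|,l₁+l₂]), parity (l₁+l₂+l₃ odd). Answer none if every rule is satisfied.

none

Σmᵢ = 0  ✓
l₃∈[|l₁−l₂|,l₁+l₂]=[0,8], have l₃=4  ✓
Σlᵢ = 12 ⇒ even  ✓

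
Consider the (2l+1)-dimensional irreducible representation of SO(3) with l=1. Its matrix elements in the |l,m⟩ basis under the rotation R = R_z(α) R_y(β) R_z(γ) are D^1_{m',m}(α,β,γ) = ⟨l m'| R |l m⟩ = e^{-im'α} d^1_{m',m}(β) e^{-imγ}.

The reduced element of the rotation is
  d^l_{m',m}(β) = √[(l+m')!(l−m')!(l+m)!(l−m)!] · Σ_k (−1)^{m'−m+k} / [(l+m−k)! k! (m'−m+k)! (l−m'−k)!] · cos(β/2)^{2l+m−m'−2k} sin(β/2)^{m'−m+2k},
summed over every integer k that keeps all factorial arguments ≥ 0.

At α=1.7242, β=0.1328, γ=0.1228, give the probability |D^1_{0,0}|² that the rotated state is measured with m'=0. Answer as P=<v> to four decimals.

P=0.9825

D^1_{0,0}(1.7242,0.1328,0.1228) = e^{-i·0·1.7242}·d^1_{0,0}(0.1328)·e^{-i·0·0.1228}. Compute d first:
With c≡cos(β/2)=0.997796 and s≡sin(β/2)=0.066351, N=[1·1·1·1]^{1/2}=1.000000
The bounds max(0,m−m')=0 and min(l+m,l−m')=1 give 2 terms
  k=0: (−1)^0·1.0000/(1)·0.9978^2·0.0664^0 = +0.995598
  k=1: (−1)^1·1.0000/(1)·0.9978^0·0.0664^2 = -0.004402
d^1_{0,0}(0.1328) = +0.995598 -0.004402 = +0.991195
|D^1_{0,0}|² = |d^1_{0,0}(β)|² = (+0.991195)² = 0.982468 (the z-rotation phases have unit modulus)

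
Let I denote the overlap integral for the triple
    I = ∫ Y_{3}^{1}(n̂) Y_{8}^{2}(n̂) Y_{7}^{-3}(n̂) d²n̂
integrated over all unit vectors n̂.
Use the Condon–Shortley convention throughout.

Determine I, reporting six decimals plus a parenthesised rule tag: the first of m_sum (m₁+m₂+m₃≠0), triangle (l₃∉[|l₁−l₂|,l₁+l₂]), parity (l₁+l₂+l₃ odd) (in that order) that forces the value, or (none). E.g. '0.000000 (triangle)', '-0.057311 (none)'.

Checks pass: Σm=0; 18 even; l₃=7∈[5,11].
(2·3+1)(2·8+1)(2·7+1) = 1785
Δ: 4! 2! 12! / 19! → 1/5290740
sum: t=1:−1/7257600 t=2:+1/2073600 t=3:−1/7257600 = 1/4838400
3j²(3 8 7; 0 0 0) = Δ·Π!·Σ² = 252/20995  (sign -1)
sum: t=0:+1/348364800 t=1:−1/13063680 t=2:+1/7741440 = 29/522547200
3j²(3 8 7; 1 2 -3) = Δ·Π!·Σ² = 1682/264537  (sign +1)
combine: 4πI² = 1785·252/20995·1682/264537 = 141288/1037153
take √, sign -1: I = -0.10411811
No selection rule forces the value: the integral is nonzero (none).

-0.104118 (none)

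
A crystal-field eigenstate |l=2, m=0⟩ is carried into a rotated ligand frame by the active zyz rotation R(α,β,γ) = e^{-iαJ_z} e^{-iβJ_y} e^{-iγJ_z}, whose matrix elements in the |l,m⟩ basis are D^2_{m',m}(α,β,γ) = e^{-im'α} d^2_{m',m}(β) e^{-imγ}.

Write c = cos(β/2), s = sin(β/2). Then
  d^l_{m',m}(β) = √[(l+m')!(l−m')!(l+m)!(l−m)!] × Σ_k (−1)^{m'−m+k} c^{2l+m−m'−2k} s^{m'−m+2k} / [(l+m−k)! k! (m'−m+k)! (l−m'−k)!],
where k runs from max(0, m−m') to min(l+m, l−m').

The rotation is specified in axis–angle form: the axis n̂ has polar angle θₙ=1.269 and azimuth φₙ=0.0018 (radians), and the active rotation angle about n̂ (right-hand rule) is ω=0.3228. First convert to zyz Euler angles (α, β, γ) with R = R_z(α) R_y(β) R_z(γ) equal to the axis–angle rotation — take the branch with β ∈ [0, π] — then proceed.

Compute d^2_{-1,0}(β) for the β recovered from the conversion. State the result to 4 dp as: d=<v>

d=0.3539

Axis–angle → zyz. n̂ = (sinθₙcosφₙ, sinθₙsinφₙ, cosθₙ) = (+0.954803, +0.001719, +0.297236), ω = 0.3228.
R = I cosω + sinω [n̂]ₓ + (1−cosω) n̂n̂ᵀ gives
  R = [+0.995437, -0.094205, +0.015203; +0.094375, +0.948351, -0.302859; +0.014113, +0.302912, +0.952914]
β = atan2(√(R₁₃²+R₂₃²), R₃₃) = 0.308091; α = atan2(R₂₃, R₁₃) mod 2π = 4.762546; γ = atan2(R₃₂, −R₃₁) mod 2π = 1.617353
d^2_{-1,0}(β=0.3081) via the finite sum:
With c≡cos(β/2)=0.988158 and s≡sin(β/2)=0.153437, N=[1·6·2·2]^{1/2}=4.898979
k: max(0,(0)−(-1))=1 … min(2+(0),2−(-1))=2
  k=1: (−1)^0·4.8990/(2)·0.9882^3·0.1534^1 = +0.362649
  k=2: (−1)^1·4.8990/(2)·0.9882^1·0.1534^3 = -0.008744
d^2_{-1,0}(0.3081) = +0.362649 -0.008744 = +0.353905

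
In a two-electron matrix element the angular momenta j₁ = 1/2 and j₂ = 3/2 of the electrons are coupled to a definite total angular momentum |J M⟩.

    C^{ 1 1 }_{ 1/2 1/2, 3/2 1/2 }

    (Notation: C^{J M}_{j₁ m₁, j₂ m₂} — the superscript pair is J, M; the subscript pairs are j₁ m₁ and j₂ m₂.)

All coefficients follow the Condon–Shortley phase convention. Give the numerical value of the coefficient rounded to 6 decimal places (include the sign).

+√(1/4) ≈ +0.500000

j₁+j₂−J=1  J+j₁−j₂=0  J−j₁+j₂=2  j₁+j₂+J+1=4
(j₁±m₁, j₂±m₂, J±M) = (1,0,2,1,2,0)
P² = 1
sum k=0..0:
  [0] +1/2 = 1/2
S = 1/2
C² = P²·S² = 1/4 ; C = +0.500000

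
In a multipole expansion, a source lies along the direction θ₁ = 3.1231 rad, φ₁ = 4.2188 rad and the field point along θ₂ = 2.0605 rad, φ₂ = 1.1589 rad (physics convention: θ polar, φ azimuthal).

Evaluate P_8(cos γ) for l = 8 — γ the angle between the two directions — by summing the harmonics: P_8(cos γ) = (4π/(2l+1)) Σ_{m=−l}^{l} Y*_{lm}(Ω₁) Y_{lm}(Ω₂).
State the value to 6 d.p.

-0.186390

Term-by-term m-sum for l=8 (normalisation 4π/17 = 0.739198):
  m=-8: Y*=(-0.000000, 0.000000)  Y=(-0.187342, -0.029000)  product (0.000000, -0.000000)
  m=-7: Y*=(0.000000, 0.000000)  Y=(0.103249, 0.390766)  product (-0.000000, 0.000000)
  m=-6: Y*=(0.000000, 0.000000)  Y=(0.323036, -0.256040)  product (0.000000, -0.000000)
  m=-5: Y*=(0.000000, -0.000000)  Y=(-0.057590, -0.030621)  product (-0.000000, 0.000000)
  m=-4: Y*=(-0.000001, -0.000001)  Y=(0.024720, -0.321291)  product (-0.000000, 0.000000)
  m=-3: Y*=(-0.000088, -0.000008)  Y=(-0.224865, 0.078307)  product (0.000020, -0.000005)
  m=-2: Y*=(-0.001941, 0.002940)  Y=(-0.145069, -0.156659)  product (0.000742, -0.000122)
  m=-1: Y*=(0.043104, 0.080118)  Y=(-0.114346, 0.261728)  product (-0.025898, 0.002120)
  m=+0: Y*=(1.155958, -0.000000)  Y=(-0.174643, 0.000000)  product (-0.201880, 0.000000)
  m=+1: Y*=(-0.043104, 0.080118)  Y=(0.114346, 0.261728)  product (-0.025898, -0.002120)
  m=+2: Y*=(-0.001941, -0.002940)  Y=(-0.145069, 0.156659)  product (0.000742, 0.000122)
  m=+3: Y*=(0.000088, -0.000008)  Y=(0.224865, 0.078307)  product (0.000020, 0.000005)
  m=+4: Y*=(-0.000001, 0.000001)  Y=(0.024720, 0.321291)  product (-0.000000, -0.000000)
  m=+5: Y*=(-0.000000, -0.000000)  Y=(0.057590, -0.030621)  product (-0.000000, -0.000000)
  m=+6: Y*=(0.000000, -0.000000)  Y=(0.323036, 0.256040)  product (0.000000, 0.000000)
  m=+7: Y*=(-0.000000, 0.000000)  Y=(-0.103249, 0.390766)  product (-0.000000, -0.000000)
  m=+8: Y*=(-0.000000, -0.000000)  Y=(-0.187342, 0.029000)  product (0.000000, 0.000000)
Accumulated sum (-0.252151, -0.000000); after 4π/(2l+1) scaling, (-0.186390, -0.000000) ⇒ P_8 = -0.186390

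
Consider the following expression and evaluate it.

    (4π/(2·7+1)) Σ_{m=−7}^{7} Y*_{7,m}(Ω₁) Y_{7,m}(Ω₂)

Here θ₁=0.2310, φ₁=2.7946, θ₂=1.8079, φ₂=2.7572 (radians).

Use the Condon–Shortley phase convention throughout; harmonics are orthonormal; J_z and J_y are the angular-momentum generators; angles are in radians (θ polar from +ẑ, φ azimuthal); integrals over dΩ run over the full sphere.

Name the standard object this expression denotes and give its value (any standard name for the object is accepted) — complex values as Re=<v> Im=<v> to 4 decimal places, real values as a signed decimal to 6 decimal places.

This sum is the spherical-harmonic addition theorem: it equals the Legendre polynomial P_l(cos γ) of the angle γ between the two directions.
Expand P_7 via completeness: Σ_{m} conj(Y_{7,m}) at Ω₁ times Y_{7,m} at Ω₂ —
  m=-7: (0.000012, 0.000011) × (0.368994, -0.178629) = (0.000007, 0.000002)  (running Σ = (0.000007, 0.000002))
  m=-6: (-0.000128, -0.000229) × (0.248720, -0.274835) = (-0.000095, -0.000022)  (running Σ = (-0.000088, -0.000020))
  m=-5: (0.000427, 0.002578) × (-0.030969, 0.084534) = (-0.000231, -0.000044)  (running Σ = (-0.000319, -0.000064))
  m=-4: (0.003325, -0.017986) × (0.011669, 0.351074) = (0.006353, 0.000958)  (running Σ = (0.006034, 0.000894))
  m=-3: (-0.046206, 0.078894) × (0.008493, 0.019140) = (-0.001903, -0.000214)  (running Σ = (0.004131, 0.000680))
  m=-2: (0.240367, -0.200000) × (-0.233757, -0.226116) = (-0.101411, -0.007600)  (running Σ = (-0.097279, -0.006920))
  m=-1: (-0.597813, 0.216184) × (-0.058337, -0.023598) = (0.039976, 0.001496)  (running Σ = (-0.057304, -0.005424))
  m=0: (0.415303, -0.000000) × (0.315300, 0.000000) = (0.130945, 0.000000)  (running Σ = (0.073642, -0.005424))
  m=1: (0.597813, 0.216184) × (0.058337, -0.023598) = (0.039976, -0.001496)  (running Σ = (0.113617, -0.006920))
  m=2: (0.240367, 0.200000) × (-0.233757, 0.226116) = (-0.101411, 0.007600)  (running Σ = (0.012207, 0.000680))
  m=3: (0.046206, 0.078894) × (-0.008493, 0.019140) = (-0.001903, 0.000214)  (running Σ = (0.010304, 0.000894))
  m=4: (0.003325, 0.017986) × (0.011669, -0.351074) = (0.006353, -0.000958)  (running Σ = (0.016657, -0.000064))
  m=5: (-0.000427, 0.002578) × (0.030969, 0.084534) = (-0.000231, 0.000044)  (running Σ = (0.016426, -0.000020))
  m=6: (-0.000128, 0.000229) × (0.248720, 0.274835) = (-0.000095, 0.000022)  (running Σ = (0.016331, 0.000002))
  m=7: (-0.000012, 0.000011) × (-0.368994, -0.178629) = (0.000007, -0.000002)  (running Σ = (0.016338, -0.000000))
Accumulated sum (0.016338, -0.000000); after 4π/(2l+1) scaling, (0.013687, -0.000000) ⇒ P_7 = 0.013687

Legendre polynomial (addition theorem), +0.013687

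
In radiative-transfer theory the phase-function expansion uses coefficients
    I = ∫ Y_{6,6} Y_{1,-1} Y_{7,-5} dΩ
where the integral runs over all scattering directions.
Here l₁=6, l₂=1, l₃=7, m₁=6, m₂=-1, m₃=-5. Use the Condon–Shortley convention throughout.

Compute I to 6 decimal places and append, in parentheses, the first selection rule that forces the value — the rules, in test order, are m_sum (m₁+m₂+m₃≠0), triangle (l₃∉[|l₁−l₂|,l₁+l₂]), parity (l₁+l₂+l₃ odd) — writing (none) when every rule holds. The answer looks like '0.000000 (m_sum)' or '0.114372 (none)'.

m-sum 0 ✓  L=14 even ✓  5≤7≤7 ✓
Π(2lᵢ+1) = 13×3×15 = 585
triangle coeff Δ(6,1,7) = 1/1365
Σ_t [0,0]: t=0:+1/518400 = 1/518400
(3j)²=7/195 [(6 1 7; 0 0 0)], sign=-1
Σ_t [0,0]: t=0:+1/958003200 = 1/958003200
(3j)²=1/1365 [(6 1 7; 6 -1 -5)], sign=+1
⇒ 4πI² = 1/65
I = (-1)√(1/65/(4π)) = -0.03498955
No selection rule forces the value: the integral is nonzero (none).

-0.034990 (none)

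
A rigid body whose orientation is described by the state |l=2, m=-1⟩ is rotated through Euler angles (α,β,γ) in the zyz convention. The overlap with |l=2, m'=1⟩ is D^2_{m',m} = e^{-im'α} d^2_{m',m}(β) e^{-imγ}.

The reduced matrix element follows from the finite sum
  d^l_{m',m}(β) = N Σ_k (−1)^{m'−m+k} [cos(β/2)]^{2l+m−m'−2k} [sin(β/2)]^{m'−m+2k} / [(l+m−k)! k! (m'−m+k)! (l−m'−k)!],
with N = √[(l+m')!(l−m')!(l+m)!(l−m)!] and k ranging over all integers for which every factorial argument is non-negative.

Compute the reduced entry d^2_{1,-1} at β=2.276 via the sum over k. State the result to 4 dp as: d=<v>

d^2_{1,-1}(β=2.2760) via the finite sum:
c=cos(2.276000/2)=0.419411, s=sin(2.276000/2)=0.907796; N=√[6·1·1·6]=6.000000
Admissible k: 0..1 (factorial args all ≥0)
  k=0: (−1)^2·6.0000/(2)·0.4194^2·0.9078^2 = +0.434888
  k=1: (−1)^3·6.0000/(6)·0.4194^0·0.9078^4 = -0.679132
d^2_{1,-1}(2.2760) = +0.434888 -0.679132 = -0.244243

d=-0.2442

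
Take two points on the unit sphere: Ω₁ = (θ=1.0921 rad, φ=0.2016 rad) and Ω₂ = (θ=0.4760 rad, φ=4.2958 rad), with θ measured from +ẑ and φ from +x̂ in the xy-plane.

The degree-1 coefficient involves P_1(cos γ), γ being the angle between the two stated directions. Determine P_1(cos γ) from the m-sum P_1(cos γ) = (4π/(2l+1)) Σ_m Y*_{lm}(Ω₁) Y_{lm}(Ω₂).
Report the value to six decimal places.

Term-by-term m-sum for l=1 (normalisation 4π/3 = 4.188790):
  m=-1: Y*=0.30045 + 0.06140j  Y=-0.06406 + 0.14477j  product -0.02814 + 0.03956j
  m=+0: Y*=0.22506 + 0.00000j  Y=0.43429 + 0.00000j  product 0.09774 + 0.00000j
  m=+1: Y*=-0.30045 + 0.06140j  Y=0.06406 + 0.14477j  product -0.02814 - 0.03956j
Total Σ_m = 0.04147 + 0.00000j. Multiply by 4.188790: 0.17370 + 0.00000j. P_1(cos γ) = 0.173698

0.173698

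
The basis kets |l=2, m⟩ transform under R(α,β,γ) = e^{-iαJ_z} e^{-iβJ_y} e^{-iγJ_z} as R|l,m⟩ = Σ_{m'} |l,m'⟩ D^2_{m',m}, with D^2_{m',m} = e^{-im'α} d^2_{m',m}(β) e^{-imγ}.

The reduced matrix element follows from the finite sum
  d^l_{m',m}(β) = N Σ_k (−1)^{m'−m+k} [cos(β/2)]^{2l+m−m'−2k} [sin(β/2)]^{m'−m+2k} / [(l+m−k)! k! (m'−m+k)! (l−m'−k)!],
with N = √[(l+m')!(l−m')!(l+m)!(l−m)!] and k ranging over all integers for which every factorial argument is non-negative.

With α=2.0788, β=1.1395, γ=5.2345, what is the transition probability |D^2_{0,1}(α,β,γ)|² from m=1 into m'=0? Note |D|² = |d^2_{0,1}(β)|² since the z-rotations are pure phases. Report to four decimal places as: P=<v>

First d^2_{0,1}(β=1.1395), then the phase factors e^{-i(0)α} and e^{-i(1)γ}:
Half-angle: c=0.842036, s=0.539422. N=√(2·2·6·1)=4.898979
Admissible k: 1..2 (factorial args all ≥0)
  k=1: (−1)^0·4.8990/(2)·0.8420^3·0.5394^1 = +0.788852
  k=2: (−1)^1·4.8990/(2)·0.8420^1·0.5394^3 = -0.323736
d^2_{0,1}(1.1395) = +0.788852 -0.323736 = +0.465116
|D^2_{0,1}|² = |d^2_{0,1}(β)|² = (+0.465116)² = 0.216333 (the z-rotation phases have unit modulus)

P=0.2163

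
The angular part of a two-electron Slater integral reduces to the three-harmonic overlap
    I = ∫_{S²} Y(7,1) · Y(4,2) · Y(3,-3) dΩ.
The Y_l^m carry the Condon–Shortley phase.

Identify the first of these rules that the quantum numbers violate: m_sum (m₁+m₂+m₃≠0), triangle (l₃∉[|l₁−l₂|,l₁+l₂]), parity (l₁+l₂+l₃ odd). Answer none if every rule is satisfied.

none

azimuthal sum: 1 + 2 − 3 = 0  ✓
3 ≤ 3 ≤ 11 (triangle on l)  ✓
L = 7 + 4 + 3 = 14 (even)  ✓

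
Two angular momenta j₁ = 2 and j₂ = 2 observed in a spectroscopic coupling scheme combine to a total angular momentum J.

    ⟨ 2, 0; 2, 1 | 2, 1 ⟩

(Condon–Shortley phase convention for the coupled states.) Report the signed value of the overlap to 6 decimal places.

j₁+j₂−J=2  J+j₁−j₂=2  J−j₁+j₂=2  j₁+j₂+J+1=7
(j₁±m₁, j₂±m₂, J±M) = (2,2,3,1,3,1)
P² = 8/7
sum k=1..2:
  [1] −1/2 = -1/2
  [2] +1/4 = 1/4
S = -1/4
C² = P²·S² = 1/14 ; C = -0.267261

−√(1/14) ≈ -0.267261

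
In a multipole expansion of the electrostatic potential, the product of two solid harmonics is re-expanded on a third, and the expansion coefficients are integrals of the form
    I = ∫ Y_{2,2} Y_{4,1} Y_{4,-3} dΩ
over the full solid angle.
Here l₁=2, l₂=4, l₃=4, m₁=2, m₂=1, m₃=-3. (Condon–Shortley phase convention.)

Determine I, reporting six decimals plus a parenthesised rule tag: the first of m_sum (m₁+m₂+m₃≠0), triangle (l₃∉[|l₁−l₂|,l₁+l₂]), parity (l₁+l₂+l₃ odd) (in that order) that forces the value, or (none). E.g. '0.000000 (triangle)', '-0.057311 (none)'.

0.159270 (none)

Checks pass: Σm=0; 10 even; l₃=4∈[2,6].
(2·2+1)(2·4+1)(2·4+1) = 405
Δ: 2! 2! 6! / 11! → 1/13860
sum: t=0:+1/192 t=1:−1/36 t=2:+1/192 = -5/288
3j²(2 4 4; 0 0 0) = Δ·Π!·Σ² = 20/693  (sign -1)
sum: t=0:+1/480 = 1/480
3j²(2 4 4; 2 1 -3) = Δ·Π!·Σ² = 3/110  (sign -1)
combine: 4πI² = 405·20/693·3/110 = 270/847
take √, sign +1: I = 0.15927046
No selection rule forces the value: the integral is nonzero (none).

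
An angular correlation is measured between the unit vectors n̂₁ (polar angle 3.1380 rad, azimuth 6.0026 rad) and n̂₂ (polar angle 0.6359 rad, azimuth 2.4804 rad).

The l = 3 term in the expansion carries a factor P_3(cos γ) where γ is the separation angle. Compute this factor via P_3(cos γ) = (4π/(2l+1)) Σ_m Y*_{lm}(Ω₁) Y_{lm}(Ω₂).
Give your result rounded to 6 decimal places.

-0.101749

Expand P_3 via completeness: Σ_{m} conj(Y_{3,m}) at Ω₁ times Y_{3,m} at Ω₂ —
  m=-3: (0.000000, -0.000000) × (0.035061, -0.080059) = (-0.000000, -0.000000)  (running Σ = (-0.000000, -0.000000))
  m=-2: (-0.000011, 0.000007) × (0.071304, 0.281113) = (-0.000003, -0.000003)  (running Σ = (-0.000003, -0.000003))
  m=-1: (0.004463, -0.001286) × (-0.338789, -0.263584) = (-0.001851, -0.000741)  (running Σ = (-0.001854, -0.000743))
  m=0: (-0.746324, -0.000000) × (0.070976, 0.000000) = (-0.052971, -0.000000)  (running Σ = (-0.054825, -0.000743))
  m=1: (-0.004463, -0.001286) × (0.338789, -0.263584) = (-0.001851, 0.000741)  (running Σ = (-0.056676, -0.000003))
  m=2: (-0.000011, -0.000007) × (0.071304, -0.281113) = (-0.000003, 0.000003)  (running Σ = (-0.056679, -0.000000))
  m=3: (-0.000000, -0.000000) × (-0.035061, -0.080059) = (-0.000000, 0.000000)  (running Σ = (-0.056679, 0.000000))
Accumulated sum (-0.056679, 0.000000); after 4π/(2l+1) scaling, (-0.101749, 0.000000) ⇒ P_3 = -0.101749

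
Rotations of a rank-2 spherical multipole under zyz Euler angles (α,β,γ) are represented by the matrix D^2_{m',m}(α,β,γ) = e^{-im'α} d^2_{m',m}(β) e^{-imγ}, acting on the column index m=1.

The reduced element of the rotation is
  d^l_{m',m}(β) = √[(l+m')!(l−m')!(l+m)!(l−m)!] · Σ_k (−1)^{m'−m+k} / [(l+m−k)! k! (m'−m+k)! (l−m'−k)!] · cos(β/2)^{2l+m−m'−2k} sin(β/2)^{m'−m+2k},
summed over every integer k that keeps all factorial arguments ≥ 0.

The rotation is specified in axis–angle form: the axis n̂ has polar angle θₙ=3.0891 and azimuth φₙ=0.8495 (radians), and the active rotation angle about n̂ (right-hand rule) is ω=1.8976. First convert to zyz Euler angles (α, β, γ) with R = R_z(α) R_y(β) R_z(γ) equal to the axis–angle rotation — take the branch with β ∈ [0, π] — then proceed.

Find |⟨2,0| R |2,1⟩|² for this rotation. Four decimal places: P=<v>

P=0.0108

Axis–angle → zyz. n̂ = (sinθₙcosφₙ, sinθₙsinφₙ, cosθₙ) = (+0.034648, +0.039401, -0.998623), ω = 1.8976.
R = I cosω + sinω [n̂]ₓ + (1−cosω) n̂n̂ᵀ gives
  R = [-0.319432, +0.947572, -0.008392; -0.943965, -0.318967, -0.084792; -0.083024, -0.019164, +0.996363]
β = atan2(√(R₁₃²+R₂₃²), R₃₃) = 0.085310; α = atan2(R₂₃, R₁₃) mod 2π = 4.613742; γ = atan2(R₃₂, −R₃₁) mod 2π = 6.056334
Split into d^2_{0,1}(β=0.0853) × two z-phases.
Half-angle: c=0.999090, s=0.042642. N=√(2·2·6·1)=4.898979
The bounds max(0,m−m')=1 and min(l+m,l−m')=2 give 2 terms
  k=1: (−1)^0·4.8990/(2)·0.9991^3·0.0426^1 = +0.104167
  k=2: (−1)^1·4.8990/(2)·0.9991^1·0.0426^3 = -0.000190
d^2_{0,1}(0.0853) = +0.104167 -0.000190 = +0.103977
|D^2_{0,1}|² = |d^2_{0,1}(β)|² = (+0.103977)² = 0.010811 (the z-rotation phases have unit modulus)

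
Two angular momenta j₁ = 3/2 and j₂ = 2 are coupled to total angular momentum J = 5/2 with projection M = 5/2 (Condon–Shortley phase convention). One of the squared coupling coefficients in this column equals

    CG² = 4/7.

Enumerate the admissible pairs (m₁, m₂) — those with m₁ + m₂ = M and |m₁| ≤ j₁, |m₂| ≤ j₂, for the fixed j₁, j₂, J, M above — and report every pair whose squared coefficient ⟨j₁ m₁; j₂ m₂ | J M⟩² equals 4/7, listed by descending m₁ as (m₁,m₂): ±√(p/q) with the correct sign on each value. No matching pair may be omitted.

(1/2,2): −√(4/7)

Admissible pairs with m₁+m₂ = M = 5/2: (1/2,2), (3/2,1)
  (m₁,m₂)=(3/2,1): CG² = 3/7, CG = +√(3/7)
  (m₁,m₂)=(1/2,2): CG² = 4/7, CG = −√(4/7)   ← matches the target
Pairs with CG² = 4/7: (1/2,2): −√(4/7)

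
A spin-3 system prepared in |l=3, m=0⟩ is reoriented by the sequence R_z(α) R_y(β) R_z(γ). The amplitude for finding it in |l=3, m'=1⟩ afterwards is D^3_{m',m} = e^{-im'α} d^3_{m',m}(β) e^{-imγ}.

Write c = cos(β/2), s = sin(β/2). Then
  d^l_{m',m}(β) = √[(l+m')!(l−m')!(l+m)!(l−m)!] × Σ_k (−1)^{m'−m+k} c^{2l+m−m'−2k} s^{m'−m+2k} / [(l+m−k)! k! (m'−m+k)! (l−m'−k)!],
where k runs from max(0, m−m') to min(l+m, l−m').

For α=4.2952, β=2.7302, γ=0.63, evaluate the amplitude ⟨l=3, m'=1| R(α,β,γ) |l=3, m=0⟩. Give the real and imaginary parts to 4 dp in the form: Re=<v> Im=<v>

D^3_{1,0}(4.2952,2.7302,0.6300) = e^{-i·1·4.2952}·d^3_{1,0}(2.7302)·e^{-i·0·0.6300}. Compute d first:
With c≡cos(β/2)=0.204249 and s≡sin(β/2)=0.978919, N=[24·2·6·6]^{1/2}=41.569219
k: max(0,(0)−(1))=0 … min(3+(0),3−(1))=2
  k=0: (−1)^1·41.5692/(12)·0.2042^5·0.9789^1 = -0.001205
  k=1: (−1)^2·41.5692/(4)·0.2042^3·0.9789^3 = +0.083067
  k=2: (−1)^3·41.5692/(12)·0.2042^1·0.9789^5 = -0.636039
d^3_{1,0}(2.7302) = -0.001205 +0.083067 -0.636039 = -0.554177
Attach z-rotation phases: D = e^{-i(1)(4.2952)}·(-0.554177)·e^{-i(0)(0.6300)} = +0.224548-0.506646i

Re=0.2245 Im=-0.5066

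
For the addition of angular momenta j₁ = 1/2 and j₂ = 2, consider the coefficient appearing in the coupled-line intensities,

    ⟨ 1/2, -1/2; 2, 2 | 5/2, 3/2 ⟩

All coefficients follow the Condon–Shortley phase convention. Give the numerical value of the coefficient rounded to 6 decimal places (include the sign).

+√(1/5) = +0.447214

triangle: 0!*1!*4!/6! = 24/720
(j±m)!: 0!*1!*4!*0!*4!*1! = 576
prefactor² = (2J+1)*Δ*N² = 576/5
  k=0: +1/(0!*0!*1!*4!*0!*0!) = 1/24
Σ = 1/24  ⇒  CG² = 576/5*(1/24)² = 1/5
CG = +√(1/5) = +0.447214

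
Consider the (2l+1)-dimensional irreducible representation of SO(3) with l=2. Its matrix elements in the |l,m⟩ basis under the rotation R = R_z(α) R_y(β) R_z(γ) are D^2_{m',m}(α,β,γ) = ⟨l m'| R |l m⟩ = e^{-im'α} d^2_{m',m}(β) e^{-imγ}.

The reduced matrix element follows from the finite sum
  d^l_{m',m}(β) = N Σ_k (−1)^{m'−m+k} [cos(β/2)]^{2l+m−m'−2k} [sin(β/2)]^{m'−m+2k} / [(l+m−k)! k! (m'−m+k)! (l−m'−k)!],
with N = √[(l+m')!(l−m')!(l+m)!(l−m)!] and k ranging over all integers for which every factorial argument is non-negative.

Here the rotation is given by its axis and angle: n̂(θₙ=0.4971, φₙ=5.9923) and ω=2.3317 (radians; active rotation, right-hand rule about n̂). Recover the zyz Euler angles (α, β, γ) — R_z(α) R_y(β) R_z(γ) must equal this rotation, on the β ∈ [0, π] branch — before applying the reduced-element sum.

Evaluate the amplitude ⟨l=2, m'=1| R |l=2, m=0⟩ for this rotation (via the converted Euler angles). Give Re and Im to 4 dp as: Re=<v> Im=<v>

Re=-0.4370 Im=-0.4027

Axis–angle → zyz. n̂ = (sinθₙcosφₙ, sinθₙsinφₙ, cosθₙ) = (+0.456845, -0.136769, +0.878969), ω = 2.3317.
R = I cosω + sinω [n̂]ₓ + (1−cosω) n̂n̂ᵀ gives
  R = [-0.336949, -0.742130, +0.579404; +0.530993, -0.657971, -0.533967; +0.777504, +0.127740, +0.615768]
β = atan2(√(R₁₃²+R₂₃²), R₃₃) = 0.907436; α = atan2(R₂₃, R₁₃) mod 2π = 5.538575; γ = atan2(R₃₂, −R₃₁) mod 2π = 2.978753
First d^2_{1,0}(β=0.9074), then the phase factors e^{-i(1)α} and e^{-i(0)γ}:
Half-angle: c=0.898824, s=0.438310. N=√(6·1·2·2)=4.898979
The bounds max(0,m−m')=0 and min(l+m,l−m')=1 give 2 terms
  k=0: (−1)^1·4.8990/(2)·0.8988^3·0.4383^1 = -0.779616
  k=1: (−1)^2·4.8990/(2)·0.8988^1·0.4383^3 = +0.185394
d^2_{1,0}(0.9074) = -0.779616 +0.185394 = -0.594222
Phases: e^{-i·(1)·5.5386}=+0.735352+0.677685i, e^{-i·(0)·2.9788}=+1.000000+0.000000i ⇒ D=-0.436963-0.402696i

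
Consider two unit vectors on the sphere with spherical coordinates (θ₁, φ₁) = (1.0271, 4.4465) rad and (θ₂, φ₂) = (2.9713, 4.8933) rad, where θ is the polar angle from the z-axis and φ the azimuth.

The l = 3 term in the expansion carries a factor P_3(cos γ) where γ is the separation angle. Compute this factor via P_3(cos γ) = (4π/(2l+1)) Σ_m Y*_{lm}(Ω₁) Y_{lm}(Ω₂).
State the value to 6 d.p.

Summing Y*_{l m}(θ₁,φ₁)·Y_{l m}(θ₂,φ₂) over m ∈ [−3, 3]; prefactor 4π/(2·3+1) = 1.795196:
  term(m=-3) = +0.000121-0.000517i   from Y*(Ω₁)=+0.187171+0.182634i, Y(Ω₂)=-0.001049-0.001739i
  term(m=-2) = -0.007018+0.008729i   from Y*(Ω₁)=-0.333731+0.196337i, Y(Ω₂)=+0.027054-0.010240i
  term(m=-1) = +0.017807-0.008532i   from Y*(Ω₁)=-0.024565-0.090201i, Y(Ω₂)=+0.038003+0.207766i
  term(m=+0) = +0.219051+0.000000i   from Y*(Ω₁)=-0.320839-0.000000i, Y(Ω₂)=-0.682743+0.000000i
  term(m=+1) = +0.017807+0.008532i   from Y*(Ω₁)=+0.024565-0.090201i, Y(Ω₂)=-0.038003+0.207766i
  term(m=+2) = -0.007018-0.008729i   from Y*(Ω₁)=-0.333731-0.196337i, Y(Ω₂)=+0.027054+0.010240i
  term(m=+3) = +0.000121+0.000517i   from Y*(Ω₁)=-0.187171+0.182634i, Y(Ω₂)=+0.001049-0.001739i
Σ over m = +0.240871-0.000000i; ×(4π/7) → +0.432410-0.000000i. Real part: 0.432410

0.432410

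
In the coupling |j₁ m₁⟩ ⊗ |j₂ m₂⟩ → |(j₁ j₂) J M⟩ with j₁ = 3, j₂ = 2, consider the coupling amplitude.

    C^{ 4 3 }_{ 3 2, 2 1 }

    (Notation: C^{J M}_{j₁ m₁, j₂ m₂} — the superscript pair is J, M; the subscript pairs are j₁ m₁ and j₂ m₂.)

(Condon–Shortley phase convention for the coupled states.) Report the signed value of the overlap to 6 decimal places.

j₁+j₂−J=1  J+j₁−j₂=5  J−j₁+j₂=3  j₁+j₂+J+1=10
(j₁±m₁, j₂±m₂, J±M) = (5,1,3,1,7,1)
P² = 6480
sum k=0..1:
  [0] +1/144 = 1/144
  [1] −1/240 = -1/240
S = 1/360
C² = P²·S² = 1/20 ; C = +0.223607

+0.223607  (= +√(1/20))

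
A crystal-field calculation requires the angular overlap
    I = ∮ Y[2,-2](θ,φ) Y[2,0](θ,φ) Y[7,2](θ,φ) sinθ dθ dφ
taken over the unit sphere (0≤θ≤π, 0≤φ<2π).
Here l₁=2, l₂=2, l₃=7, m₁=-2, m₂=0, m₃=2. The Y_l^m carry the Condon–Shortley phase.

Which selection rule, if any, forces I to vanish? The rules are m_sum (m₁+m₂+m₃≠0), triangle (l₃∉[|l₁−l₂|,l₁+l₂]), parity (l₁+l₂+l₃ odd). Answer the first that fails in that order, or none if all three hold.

m₁+m₂+m₃ = -2 + 0 + 2 = 0  ✓
triangle: need |l₁−l₂| ≤ l₃ ≤ l₁+l₂ = [0,4]; l₃=7 is outside  ✗
parity: l₁+l₂+l₃ = 11 is odd

triangle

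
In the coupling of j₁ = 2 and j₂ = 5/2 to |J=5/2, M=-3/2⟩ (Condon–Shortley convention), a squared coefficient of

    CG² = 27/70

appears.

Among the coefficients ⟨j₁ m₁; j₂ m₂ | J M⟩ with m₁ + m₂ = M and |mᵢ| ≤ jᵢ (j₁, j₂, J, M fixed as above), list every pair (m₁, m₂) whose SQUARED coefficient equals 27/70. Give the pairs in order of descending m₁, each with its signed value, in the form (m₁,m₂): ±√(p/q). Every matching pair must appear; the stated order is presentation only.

Admissible pairs with m₁+m₂ = M = -3/2: (-2,1/2), (-1,-1/2), (0,-3/2), (1,-5/2)
  (m₁,m₂)=(1,-5/2): CG² = 3/7, CG = +√(3/7)
  (m₁,m₂)=(0,-3/2): CG² = 1/70, CG = −√(1/70)
  (m₁,m₂)=(-1,-1/2): CG² = 6/35, CG = −√(6/35)
  (m₁,m₂)=(-2,1/2): CG² = 27/70, CG = +√(27/70)   ← matches the target
Pairs with CG² = 27/70: (-2,1/2): +√(27/70)

(-2,1/2): +√(27/70)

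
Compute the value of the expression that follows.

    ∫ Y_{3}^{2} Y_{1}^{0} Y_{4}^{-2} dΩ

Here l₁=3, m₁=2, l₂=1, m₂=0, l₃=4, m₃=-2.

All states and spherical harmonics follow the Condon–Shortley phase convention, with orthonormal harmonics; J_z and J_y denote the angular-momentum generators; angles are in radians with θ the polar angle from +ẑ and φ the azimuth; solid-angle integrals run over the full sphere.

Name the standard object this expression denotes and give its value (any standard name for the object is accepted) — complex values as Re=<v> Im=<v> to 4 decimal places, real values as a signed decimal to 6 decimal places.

This is a Gaunt coefficient — the integral of a triple product of spherical harmonics over the sphere.
m-sum 0 ✓  L=8 even ✓  2≤4≤4 ✓
Π(2lᵢ+1) = 7×3×9 = 189
triangle coeff Δ(3,1,4) = 1/252
Σ_t [0,0]: t=0:+1/36 = 1/36
(3j)²=4/63 [(3 1 4; 0 0 0)], sign=+1
Σ_t [0,0]: t=0:+1/120 = 1/120
(3j)²=1/21 [(3 1 4; 2 0 -2)], sign=+1
⇒ 4πI² = 4/7
I = (+1)√(4/7/(4π)) = 0.21324362

Gaunt coefficient, +0.213244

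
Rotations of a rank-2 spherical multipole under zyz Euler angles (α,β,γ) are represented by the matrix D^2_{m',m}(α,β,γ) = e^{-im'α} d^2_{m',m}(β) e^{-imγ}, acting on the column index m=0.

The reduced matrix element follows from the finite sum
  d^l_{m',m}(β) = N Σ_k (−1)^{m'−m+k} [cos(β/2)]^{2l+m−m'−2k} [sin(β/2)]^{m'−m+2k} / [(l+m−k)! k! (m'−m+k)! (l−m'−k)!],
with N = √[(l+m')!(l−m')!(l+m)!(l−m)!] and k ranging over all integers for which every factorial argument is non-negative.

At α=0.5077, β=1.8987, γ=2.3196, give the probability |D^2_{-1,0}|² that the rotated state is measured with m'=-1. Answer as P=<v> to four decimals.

Split into d^2_{-1,0}(β=1.8987) × two z-phases.
With c≡cos(β/2)=0.582212 and s≡sin(β/2)=0.813037, N=[1·6·2·2]^{1/2}=4.898979
k∈{1,2} keeps every argument non-negative
  k=1: (−1)^0·4.8990/(2)·0.5822^3·0.8130^1 = +0.393033
  k=2: (−1)^1·4.8990/(2)·0.5822^1·0.8130^3 = -0.766457
d^2_{-1,0}(1.8987) = +0.393033 -0.766457 = -0.373424
|D^2_{-1,0}|² = |d^2_{-1,0}(β)|² = (-0.373424)² = 0.139446 (the z-rotation phases have unit modulus)

P=0.1394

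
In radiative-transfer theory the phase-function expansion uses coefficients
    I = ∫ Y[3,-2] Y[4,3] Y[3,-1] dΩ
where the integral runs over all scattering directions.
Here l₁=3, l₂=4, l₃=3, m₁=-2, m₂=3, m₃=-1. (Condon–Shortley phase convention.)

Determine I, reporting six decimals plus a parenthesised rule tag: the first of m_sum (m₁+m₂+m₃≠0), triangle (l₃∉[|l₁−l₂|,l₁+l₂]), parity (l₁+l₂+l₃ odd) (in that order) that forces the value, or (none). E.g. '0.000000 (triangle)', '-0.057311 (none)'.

Rules hold: Σm=0, L=10 even, 1≤3≤7.
N = 7·9·7 = 441
Δ = 4!·2!·4!/11! = 1/34650
Racah Σ t=1..3: t=1:−1/72 t=2:+1/16 t=3:−1/72 = 5/144
⇒ 3j(3 4 3; 0 0 0)² = 2/77, sgn -1
Racah Σ t=3..4: t=3:−1/288 t=4:+1/144 = 1/288
⇒ 3j(3 4 3; -2 3 -1)² = 1/99, sgn +1
4πI² = N·(3j₀)²·(3jₘ)² = 14/121
I = -1·√(0.115702/4π) = -0.09595473
No selection rule forces the value: the integral is nonzero (none).

-0.095955 (none)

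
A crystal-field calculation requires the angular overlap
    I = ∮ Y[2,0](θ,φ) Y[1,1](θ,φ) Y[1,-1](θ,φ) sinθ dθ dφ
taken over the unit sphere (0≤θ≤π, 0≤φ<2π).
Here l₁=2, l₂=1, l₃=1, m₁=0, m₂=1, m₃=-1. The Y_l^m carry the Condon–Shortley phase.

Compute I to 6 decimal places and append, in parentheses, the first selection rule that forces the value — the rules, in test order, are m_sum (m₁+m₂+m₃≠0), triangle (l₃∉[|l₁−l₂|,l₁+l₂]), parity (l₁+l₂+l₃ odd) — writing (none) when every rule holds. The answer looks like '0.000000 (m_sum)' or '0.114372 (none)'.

0.126157 (none)

m-sum 0 ✓  L=4 even ✓  1≤1≤3 ✓
Π(2lᵢ+1) = 5×3×3 = 45
triangle coeff Δ(2,1,1) = 1/30
Σ_t [1,1]: t=1:−1/1 = -1/1
(3j)²=2/15 [(2 1 1; 0 0 0)], sign=+1
Σ_t [2,2]: t=2:+1/4 = 1/4
(3j)²=1/30 [(2 1 1; 0 1 -1)], sign=+1
⇒ 4πI² = 1/5
I = (+1)√(1/5/(4π)) = 0.12615663
No selection rule forces the value: the integral is nonzero (none).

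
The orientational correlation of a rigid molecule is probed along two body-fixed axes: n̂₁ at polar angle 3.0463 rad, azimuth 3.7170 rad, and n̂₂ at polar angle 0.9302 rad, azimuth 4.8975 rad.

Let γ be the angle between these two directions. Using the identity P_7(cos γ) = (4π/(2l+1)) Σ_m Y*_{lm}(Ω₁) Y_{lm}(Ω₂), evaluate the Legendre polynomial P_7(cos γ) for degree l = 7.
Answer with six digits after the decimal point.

Summing Y*_{l m}(θ₁,φ₁)·Y_{l m}(θ₂,φ₂) over m ∈ [−7, 7]; prefactor 4π/(2·7+1) = 0.837758:
  m=-7: (0.000000, 0.000000) × (-0.102471, -0.028914) = (-0.000000, -0.000000)  (running Σ = (-0.000000, -0.000000))
  m=-6: (0.000001, 0.000000) × (-0.131880, 0.266096) = (-0.000000, 0.000000)  (running Σ = (-0.000000, 0.000000))
  m=-5: (0.000033, -0.000009) × (0.353853, 0.266353) = (0.000014, 0.000006)  (running Σ = (0.000014, 0.000006))
  m=-4: (0.000395, -0.000441) × (0.219891, -0.200960) = (-0.000002, -0.000176)  (running Σ = (0.000012, -0.000170))
  m=-3: (0.001151, -0.007346) × (0.070011, 0.112836) = (0.000909, -0.000384)  (running Σ = (0.000921, -0.000555))
  m=-2: (-0.026687, -0.059763) × (0.338816, -0.131501) = (-0.016901, -0.016739)  (running Σ = (-0.015980, -0.017294))
  m=-1: (-0.306715, -0.198943) × (-0.003626, -0.019364) = (-0.002740, 0.006660)  (running Σ = (-0.018720, -0.010634))
  m=0: (-0.957955, -0.000000) × (0.352966, 0.000000) = (-0.338126, -0.000000)  (running Σ = (-0.356846, -0.010634))
  m=1: (0.306715, -0.198943) × (0.003626, -0.019364) = (-0.002740, -0.006660)  (running Σ = (-0.359586, -0.017294))
  m=2: (-0.026687, 0.059763) × (0.338816, 0.131501) = (-0.016901, 0.016739)  (running Σ = (-0.376487, -0.000555))
  m=3: (-0.001151, -0.007346) × (-0.070011, 0.112836) = (0.000909, 0.000384)  (running Σ = (-0.375578, -0.000170))
  m=4: (0.000395, 0.000441) × (0.219891, 0.200960) = (-0.000002, 0.000176)  (running Σ = (-0.375579, 0.000006))
  m=5: (-0.000033, -0.000009) × (-0.353853, 0.266353) = (0.000014, -0.000006)  (running Σ = (-0.375565, 0.000000))
  m=6: (0.000001, -0.000000) × (-0.131880, -0.266096) = (-0.000000, -0.000000)  (running Σ = (-0.375566, -0.000000))
  m=7: (-0.000000, 0.000000) × (0.102471, -0.028914) = (-0.000000, 0.000000)  (running Σ = (-0.375566, 0.000000))
Accumulated sum (-0.375566, 0.000000); after 4π/(2l+1) scaling, (-0.314633, 0.000000) ⇒ P_7 = -0.314633

-0.314633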